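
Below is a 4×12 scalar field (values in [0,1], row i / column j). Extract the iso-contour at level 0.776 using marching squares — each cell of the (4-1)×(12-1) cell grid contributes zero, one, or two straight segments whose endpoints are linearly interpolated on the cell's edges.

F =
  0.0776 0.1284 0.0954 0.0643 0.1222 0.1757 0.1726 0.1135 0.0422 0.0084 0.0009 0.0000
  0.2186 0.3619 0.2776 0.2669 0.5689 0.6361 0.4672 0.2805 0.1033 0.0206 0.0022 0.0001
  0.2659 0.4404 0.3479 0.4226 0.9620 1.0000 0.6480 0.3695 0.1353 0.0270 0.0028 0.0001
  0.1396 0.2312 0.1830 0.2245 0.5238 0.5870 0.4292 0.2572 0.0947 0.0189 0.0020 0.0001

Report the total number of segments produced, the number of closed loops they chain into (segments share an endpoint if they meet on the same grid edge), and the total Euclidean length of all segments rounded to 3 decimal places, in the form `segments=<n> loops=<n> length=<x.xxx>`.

cell (1,3): code 0100 → (1.527,4.000)–(2.000,3.655)
cell (1,4): code 1100 → (1.384,5.000)–(1.527,4.000)
cell (1,5): code 1000 → (2.000,5.636)–(1.384,5.000)
cell (2,3): code 0010 → (2.000,3.655)–(2.424,4.000)
cell (2,4): code 0011 → (2.424,4.000)–(2.542,5.000)
cell (2,5): code 0001 → (2.542,5.000)–(2.000,5.636)
total: 6 segments, chained into 1 closed loop(s), length Σ = 4.870873

segments=6 loops=1 length=4.871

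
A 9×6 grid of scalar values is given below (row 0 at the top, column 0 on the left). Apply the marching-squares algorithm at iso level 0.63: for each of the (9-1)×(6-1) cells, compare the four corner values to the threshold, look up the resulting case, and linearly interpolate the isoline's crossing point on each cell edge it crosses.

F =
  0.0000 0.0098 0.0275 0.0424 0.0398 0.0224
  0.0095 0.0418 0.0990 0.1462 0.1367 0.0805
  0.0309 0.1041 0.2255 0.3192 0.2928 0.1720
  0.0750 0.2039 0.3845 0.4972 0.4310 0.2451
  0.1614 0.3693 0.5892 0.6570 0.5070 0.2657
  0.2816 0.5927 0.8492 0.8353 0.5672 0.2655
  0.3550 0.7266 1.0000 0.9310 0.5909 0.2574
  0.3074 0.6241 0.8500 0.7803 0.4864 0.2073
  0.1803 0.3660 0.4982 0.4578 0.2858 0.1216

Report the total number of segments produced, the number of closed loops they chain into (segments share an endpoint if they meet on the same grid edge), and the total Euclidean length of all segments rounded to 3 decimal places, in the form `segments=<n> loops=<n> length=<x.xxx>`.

cell (3,2): code 0100 → (3.831,3.000)–(4.000,2.602)
cell (3,3): code 1000 → (4.000,3.180)–(3.831,3.000)
cell (4,1): code 0100 → (4.157,2.000)–(5.000,1.145)
cell (4,2): code 1110 → (4.000,2.602)–(4.157,2.000)
cell (4,3): code 1001 → (5.000,3.766)–(4.000,3.180)
cell (5,0): code 0100 → (5.279,1.000)–(6.000,0.740)
cell (5,1): code 1110 → (5.000,1.145)–(5.279,1.000)
cell (5,3): code 1001 → (6.000,3.885)–(5.000,3.766)
cell (6,0): code 0010 → (6.000,0.740)–(6.942,1.000)
cell (6,1): code 0111 → (6.942,1.000)–(7.000,1.026)
cell (6,3): code 1001 → (7.000,3.511)–(6.000,3.885)
cell (7,1): code 0010 → (7.000,1.026)–(7.625,2.000)
cell (7,2): code 0011 → (7.625,2.000)–(7.466,3.000)
cell (7,3): code 0001 → (7.466,3.000)–(7.000,3.511)
total: 14 segments, chained into 1 closed loop(s), length Σ = 10.719161

segments=14 loops=1 length=10.719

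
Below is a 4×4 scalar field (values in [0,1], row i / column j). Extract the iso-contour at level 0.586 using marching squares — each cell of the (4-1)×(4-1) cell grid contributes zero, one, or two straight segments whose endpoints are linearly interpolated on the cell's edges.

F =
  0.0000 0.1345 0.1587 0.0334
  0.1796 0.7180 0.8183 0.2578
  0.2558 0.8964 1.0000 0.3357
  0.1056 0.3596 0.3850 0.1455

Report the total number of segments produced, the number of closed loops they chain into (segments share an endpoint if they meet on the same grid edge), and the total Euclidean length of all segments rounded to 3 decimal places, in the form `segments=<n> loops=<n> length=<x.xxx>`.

segments=8 loops=1 length=6.611

cell (0,0): code 0100 → (0.774,1.000)–(1.000,0.755)
cell (0,1): code 1100 → (0.648,2.000)–(0.774,1.000)
cell (0,2): code 1000 → (1.000,2.414)–(0.648,2.000)
cell (1,0): code 0110 → (1.000,0.755)–(2.000,0.515)
cell (1,2): code 1001 → (2.000,2.623)–(1.000,2.414)
cell (2,0): code 0010 → (2.000,0.515)–(2.578,1.000)
cell (2,1): code 0011 → (2.578,1.000)–(2.673,2.000)
cell (2,2): code 0001 → (2.673,2.000)–(2.000,2.623)
total: 8 segments, chained into 1 closed loop(s), length Σ = 6.611459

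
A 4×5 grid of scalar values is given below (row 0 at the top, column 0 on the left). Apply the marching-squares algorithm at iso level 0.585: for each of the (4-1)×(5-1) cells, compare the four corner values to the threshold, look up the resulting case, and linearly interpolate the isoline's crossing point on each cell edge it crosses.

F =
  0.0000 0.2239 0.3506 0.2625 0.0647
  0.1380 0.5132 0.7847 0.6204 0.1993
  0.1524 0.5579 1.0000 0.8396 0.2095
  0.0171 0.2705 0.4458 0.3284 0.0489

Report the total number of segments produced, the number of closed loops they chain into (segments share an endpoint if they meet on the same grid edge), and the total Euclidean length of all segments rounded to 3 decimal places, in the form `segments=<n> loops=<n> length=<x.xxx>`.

segments=8 loops=1 length=7.004

cell (0,1): code 0100 → (0.540,2.000)–(1.000,1.264)
cell (0,2): code 1100 → (0.901,3.000)–(0.540,2.000)
cell (0,3): code 1000 → (1.000,3.084)–(0.901,3.000)
cell (1,1): code 0110 → (1.000,1.264)–(2.000,1.061)
cell (1,3): code 1001 → (2.000,3.404)–(1.000,3.084)
cell (2,1): code 0010 → (2.000,1.061)–(2.749,2.000)
cell (2,2): code 0011 → (2.749,2.000)–(2.498,3.000)
cell (2,3): code 0001 → (2.498,3.000)–(2.000,3.404)
total: 8 segments, chained into 1 closed loop(s), length Σ = 7.004048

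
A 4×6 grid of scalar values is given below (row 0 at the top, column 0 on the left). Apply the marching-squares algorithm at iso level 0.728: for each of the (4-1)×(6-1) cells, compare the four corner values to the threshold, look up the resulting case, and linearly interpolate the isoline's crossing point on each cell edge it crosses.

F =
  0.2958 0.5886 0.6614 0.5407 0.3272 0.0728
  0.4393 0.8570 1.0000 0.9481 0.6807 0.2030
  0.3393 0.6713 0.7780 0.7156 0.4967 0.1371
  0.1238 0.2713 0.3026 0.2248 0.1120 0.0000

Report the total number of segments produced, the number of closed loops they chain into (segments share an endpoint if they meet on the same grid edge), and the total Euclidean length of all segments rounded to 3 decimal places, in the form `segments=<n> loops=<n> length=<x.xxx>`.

cell (0,0): code 0100 → (0.519,1.000)–(1.000,0.691)
cell (0,1): code 1100 → (0.197,2.000)–(0.519,1.000)
cell (0,2): code 1100 → (0.460,3.000)–(0.197,2.000)
cell (0,3): code 1000 → (1.000,3.823)–(0.460,3.000)
cell (1,0): code 0010 → (1.000,0.691)–(1.695,1.000)
cell (1,1): code 0111 → (1.695,1.000)–(2.000,1.531)
cell (1,2): code 1011 → (2.000,2.801)–(1.947,3.000)
cell (1,3): code 0001 → (1.947,3.000)–(1.000,3.823)
cell (2,1): code 0010 → (2.000,1.531)–(2.105,2.000)
cell (2,2): code 0001 → (2.105,2.000)–(2.000,2.801)
total: 10 segments, chained into 1 closed loop(s), length Σ = 7.762395

segments=10 loops=1 length=7.762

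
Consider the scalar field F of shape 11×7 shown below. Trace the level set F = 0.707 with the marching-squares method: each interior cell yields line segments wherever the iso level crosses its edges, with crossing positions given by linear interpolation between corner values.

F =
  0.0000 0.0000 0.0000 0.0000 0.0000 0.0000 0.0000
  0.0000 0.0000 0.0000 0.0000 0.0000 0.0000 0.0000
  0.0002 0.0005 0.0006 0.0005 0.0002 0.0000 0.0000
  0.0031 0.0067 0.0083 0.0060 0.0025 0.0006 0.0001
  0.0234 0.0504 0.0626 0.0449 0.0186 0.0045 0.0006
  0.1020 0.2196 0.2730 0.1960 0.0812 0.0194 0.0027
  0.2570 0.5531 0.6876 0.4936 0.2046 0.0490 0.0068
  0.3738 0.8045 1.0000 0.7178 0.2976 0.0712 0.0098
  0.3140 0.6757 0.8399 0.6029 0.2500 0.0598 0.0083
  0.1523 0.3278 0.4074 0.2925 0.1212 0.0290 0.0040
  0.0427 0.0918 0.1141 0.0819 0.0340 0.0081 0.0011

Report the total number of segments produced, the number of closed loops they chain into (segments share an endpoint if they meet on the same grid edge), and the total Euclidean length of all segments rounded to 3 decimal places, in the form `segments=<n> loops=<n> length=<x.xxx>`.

cell (6,0): code 0100 → (6.612,1.000)–(7.000,0.774)
cell (6,1): code 1100 → (6.062,2.000)–(6.612,1.000)
cell (6,2): code 1100 → (6.952,3.000)–(6.062,2.000)
cell (6,3): code 1000 → (7.000,3.026)–(6.952,3.000)
cell (7,0): code 0010 → (7.000,0.774)–(7.757,1.000)
cell (7,1): code 0111 → (7.757,1.000)–(8.000,1.191)
cell (7,2): code 1011 → (8.000,2.561)–(7.094,3.000)
cell (7,3): code 0001 → (7.094,3.000)–(7.000,3.026)
cell (8,1): code 0010 → (8.000,1.191)–(8.307,2.000)
cell (8,2): code 0001 → (8.307,2.000)–(8.000,2.561)
total: 10 segments, chained into 1 closed loop(s), length Σ = 6.691937

segments=10 loops=1 length=6.692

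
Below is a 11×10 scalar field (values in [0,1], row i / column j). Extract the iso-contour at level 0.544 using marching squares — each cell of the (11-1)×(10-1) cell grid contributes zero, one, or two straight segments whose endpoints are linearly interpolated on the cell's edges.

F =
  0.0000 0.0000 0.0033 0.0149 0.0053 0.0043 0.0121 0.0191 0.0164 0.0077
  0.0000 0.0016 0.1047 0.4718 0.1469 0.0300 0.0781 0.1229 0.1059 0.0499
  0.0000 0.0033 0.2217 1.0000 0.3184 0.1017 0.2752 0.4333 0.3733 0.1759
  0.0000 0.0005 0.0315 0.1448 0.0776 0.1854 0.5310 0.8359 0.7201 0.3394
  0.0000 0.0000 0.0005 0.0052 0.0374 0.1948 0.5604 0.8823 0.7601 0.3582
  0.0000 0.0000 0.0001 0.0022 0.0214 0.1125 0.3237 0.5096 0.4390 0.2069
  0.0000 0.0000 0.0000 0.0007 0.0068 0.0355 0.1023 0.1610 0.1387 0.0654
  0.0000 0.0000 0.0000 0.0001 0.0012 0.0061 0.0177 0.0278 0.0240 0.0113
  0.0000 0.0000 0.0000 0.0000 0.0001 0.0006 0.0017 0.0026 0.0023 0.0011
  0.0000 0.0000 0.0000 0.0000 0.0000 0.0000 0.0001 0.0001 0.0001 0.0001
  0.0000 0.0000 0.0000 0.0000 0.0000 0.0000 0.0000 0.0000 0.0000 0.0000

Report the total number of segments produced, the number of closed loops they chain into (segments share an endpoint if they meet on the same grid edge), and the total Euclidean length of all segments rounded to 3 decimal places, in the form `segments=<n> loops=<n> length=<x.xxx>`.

cell (1,2): code 0100 → (1.137,3.000)–(2.000,2.414)
cell (1,3): code 1000 → (2.000,3.669)–(1.137,3.000)
cell (2,2): code 0010 → (2.000,2.414)–(2.533,3.000)
cell (2,3): code 0001 → (2.533,3.000)–(2.000,3.669)
cell (2,6): code 0100 → (2.275,7.000)–(3.000,6.043)
cell (2,7): code 1100 → (2.492,8.000)–(2.275,7.000)
cell (2,8): code 1000 → (3.000,8.463)–(2.492,8.000)
cell (3,5): code 0100 → (3.442,6.000)–(4.000,5.955)
cell (3,6): code 1110 → (3.000,6.043)–(3.442,6.000)
cell (3,8): code 1001 → (4.000,8.538)–(3.000,8.463)
cell (4,5): code 0010 → (4.000,5.955)–(4.069,6.000)
cell (4,6): code 0011 → (4.069,6.000)–(4.908,7.000)
cell (4,7): code 0011 → (4.908,7.000)–(4.673,8.000)
cell (4,8): code 0001 → (4.673,8.000)–(4.000,8.538)
total: 14 segments, chained into 2 closed loop(s), length Σ = 11.977157

segments=14 loops=2 length=11.977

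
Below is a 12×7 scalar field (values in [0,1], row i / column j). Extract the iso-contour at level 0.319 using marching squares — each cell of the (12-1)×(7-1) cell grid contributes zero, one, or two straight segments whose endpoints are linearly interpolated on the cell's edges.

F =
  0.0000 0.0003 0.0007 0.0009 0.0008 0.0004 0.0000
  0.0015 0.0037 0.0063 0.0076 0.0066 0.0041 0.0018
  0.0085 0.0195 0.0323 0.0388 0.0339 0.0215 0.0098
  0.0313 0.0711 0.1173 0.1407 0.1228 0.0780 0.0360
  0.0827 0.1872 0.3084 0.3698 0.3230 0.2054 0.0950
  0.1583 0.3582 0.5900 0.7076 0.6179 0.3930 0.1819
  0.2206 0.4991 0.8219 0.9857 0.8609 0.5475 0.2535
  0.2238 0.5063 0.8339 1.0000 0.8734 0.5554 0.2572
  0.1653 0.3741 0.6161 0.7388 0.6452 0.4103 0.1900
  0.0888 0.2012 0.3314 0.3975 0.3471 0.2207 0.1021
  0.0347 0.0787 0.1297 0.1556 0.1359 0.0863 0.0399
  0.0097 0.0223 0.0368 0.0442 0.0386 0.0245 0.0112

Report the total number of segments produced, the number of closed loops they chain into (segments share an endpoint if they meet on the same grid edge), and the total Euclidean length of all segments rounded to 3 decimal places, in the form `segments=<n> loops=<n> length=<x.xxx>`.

segments=22 loops=1 length=17.173

cell (3,2): code 0100 → (3.778,3.000)–(4.000,2.173)
cell (3,3): code 1100 → (3.980,4.000)–(3.778,3.000)
cell (3,4): code 1000 → (4.000,4.034)–(3.980,4.000)
cell (4,0): code 0100 → (4.771,1.000)–(5.000,0.804)
cell (4,1): code 1100 → (4.038,2.000)–(4.771,1.000)
cell (4,2): code 1110 → (4.000,2.173)–(4.038,2.000)
cell (4,4): code 1101 → (4.606,5.000)–(4.000,4.034)
cell (4,5): code 1000 → (5.000,5.351)–(4.606,5.000)
cell (5,0): code 0110 → (5.000,0.804)–(6.000,0.353)
cell (5,5): code 1001 → (6.000,5.777)–(5.000,5.351)
cell (6,0): code 0110 → (6.000,0.353)–(7.000,0.337)
cell (6,5): code 1001 → (7.000,5.793)–(6.000,5.777)
cell (7,0): code 0110 → (7.000,0.337)–(8.000,0.736)
cell (7,5): code 1001 → (8.000,5.414)–(7.000,5.793)
cell (8,0): code 0010 → (8.000,0.736)–(8.319,1.000)
cell (8,1): code 0111 → (8.319,1.000)–(9.000,1.905)
cell (8,4): code 1011 → (9.000,4.222)–(8.482,5.000)
cell (8,5): code 0001 → (8.482,5.000)–(8.000,5.414)
cell (9,1): code 0010 → (9.000,1.905)–(9.061,2.000)
cell (9,2): code 0011 → (9.061,2.000)–(9.325,3.000)
cell (9,3): code 0011 → (9.325,3.000)–(9.133,4.000)
cell (9,4): code 0001 → (9.133,4.000)–(9.000,4.222)
total: 22 segments, chained into 1 closed loop(s), length Σ = 17.173416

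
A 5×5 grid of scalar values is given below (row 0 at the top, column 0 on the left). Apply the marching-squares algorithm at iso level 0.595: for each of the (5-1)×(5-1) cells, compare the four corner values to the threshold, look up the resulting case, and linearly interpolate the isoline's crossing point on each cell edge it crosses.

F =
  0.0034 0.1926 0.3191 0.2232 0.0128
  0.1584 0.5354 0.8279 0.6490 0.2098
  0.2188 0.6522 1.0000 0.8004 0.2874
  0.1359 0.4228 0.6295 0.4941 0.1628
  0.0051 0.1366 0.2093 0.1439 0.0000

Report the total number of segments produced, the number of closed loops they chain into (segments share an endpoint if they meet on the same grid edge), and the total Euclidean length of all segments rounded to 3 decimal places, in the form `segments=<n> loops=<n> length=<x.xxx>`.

cell (0,1): code 0100 → (0.542,2.000)–(1.000,1.204)
cell (0,2): code 1100 → (0.873,3.000)–(0.542,2.000)
cell (0,3): code 1000 → (1.000,3.123)–(0.873,3.000)
cell (1,0): code 0100 → (1.510,1.000)–(2.000,0.868)
cell (1,1): code 1110 → (1.000,1.204)–(1.510,1.000)
cell (1,3): code 1001 → (2.000,3.400)–(1.000,3.123)
cell (2,0): code 0010 → (2.000,0.868)–(2.249,1.000)
cell (2,1): code 0111 → (2.249,1.000)–(3.000,1.833)
cell (2,2): code 1011 → (3.000,2.255)–(2.671,3.000)
cell (2,3): code 0001 → (2.671,3.000)–(2.000,3.400)
cell (3,1): code 0010 → (3.000,1.833)–(3.082,2.000)
cell (3,2): code 0001 → (3.082,2.000)–(3.000,2.255)
total: 12 segments, chained into 1 closed loop(s), length Σ = 7.695839

segments=12 loops=1 length=7.696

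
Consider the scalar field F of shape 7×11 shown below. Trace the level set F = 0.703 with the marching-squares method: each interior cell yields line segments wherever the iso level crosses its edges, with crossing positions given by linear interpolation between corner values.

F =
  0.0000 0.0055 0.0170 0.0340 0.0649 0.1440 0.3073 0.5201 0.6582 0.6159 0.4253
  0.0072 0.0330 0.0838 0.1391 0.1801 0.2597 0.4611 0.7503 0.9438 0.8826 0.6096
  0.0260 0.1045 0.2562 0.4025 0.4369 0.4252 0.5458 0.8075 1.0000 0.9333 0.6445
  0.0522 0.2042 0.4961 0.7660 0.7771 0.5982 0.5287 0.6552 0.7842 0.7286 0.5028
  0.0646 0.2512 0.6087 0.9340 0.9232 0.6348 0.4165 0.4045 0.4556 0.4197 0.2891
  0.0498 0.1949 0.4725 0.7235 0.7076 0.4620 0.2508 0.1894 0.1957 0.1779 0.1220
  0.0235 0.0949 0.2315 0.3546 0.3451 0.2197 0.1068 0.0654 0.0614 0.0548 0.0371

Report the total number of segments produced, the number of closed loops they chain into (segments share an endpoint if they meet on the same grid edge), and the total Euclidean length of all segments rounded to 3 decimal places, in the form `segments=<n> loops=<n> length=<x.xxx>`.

cell (0,6): code 0100 → (0.795,7.000)–(1.000,6.836)
cell (0,7): code 1100 → (0.157,8.000)–(0.795,7.000)
cell (0,8): code 1100 → (0.327,9.000)–(0.157,8.000)
cell (0,9): code 1000 → (1.000,9.658)–(0.327,9.000)
cell (1,6): code 0110 → (1.000,6.836)–(2.000,6.601)
cell (1,9): code 1001 → (2.000,9.797)–(1.000,9.658)
cell (2,2): code 0100 → (2.827,3.000)–(3.000,2.767)
cell (2,3): code 1100 → (2.782,4.000)–(2.827,3.000)
cell (2,4): code 1000 → (3.000,4.414)–(2.782,4.000)
cell (2,6): code 0010 → (2.000,6.601)–(2.686,7.000)
cell (2,7): code 0111 → (2.686,7.000)–(3.000,7.371)
cell (2,9): code 1001 → (3.000,9.113)–(2.000,9.797)
cell (3,2): code 0110 → (3.000,2.767)–(4.000,2.290)
cell (3,4): code 1001 → (4.000,4.764)–(3.000,4.414)
cell (3,7): code 0010 → (3.000,7.371)–(3.247,8.000)
cell (3,8): code 0011 → (3.247,8.000)–(3.083,9.000)
cell (3,9): code 0001 → (3.083,9.000)–(3.000,9.113)
cell (4,2): code 0110 → (4.000,2.290)–(5.000,2.918)
cell (4,4): code 1001 → (5.000,4.019)–(4.000,4.764)
cell (5,2): code 0010 → (5.000,2.918)–(5.056,3.000)
cell (5,3): code 0011 → (5.056,3.000)–(5.013,4.000)
cell (5,4): code 0001 → (5.013,4.000)–(5.000,4.019)
total: 22 segments, chained into 2 closed loop(s), length Σ = 17.239633

segments=22 loops=2 length=17.240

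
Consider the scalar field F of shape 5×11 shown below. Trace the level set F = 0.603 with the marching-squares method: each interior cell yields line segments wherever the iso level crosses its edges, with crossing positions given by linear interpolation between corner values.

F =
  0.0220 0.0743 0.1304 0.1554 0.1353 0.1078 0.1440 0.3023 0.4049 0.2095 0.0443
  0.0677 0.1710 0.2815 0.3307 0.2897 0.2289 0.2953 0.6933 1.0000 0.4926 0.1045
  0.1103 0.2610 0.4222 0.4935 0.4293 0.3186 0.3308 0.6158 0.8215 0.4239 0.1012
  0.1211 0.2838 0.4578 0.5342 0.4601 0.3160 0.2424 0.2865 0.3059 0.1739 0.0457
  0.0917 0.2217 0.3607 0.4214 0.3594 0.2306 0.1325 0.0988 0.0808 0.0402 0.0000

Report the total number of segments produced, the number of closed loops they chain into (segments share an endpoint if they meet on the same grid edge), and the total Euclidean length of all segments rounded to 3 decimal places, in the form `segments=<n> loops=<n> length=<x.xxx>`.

cell (0,6): code 0100 → (0.769,7.000)–(1.000,6.773)
cell (0,7): code 1100 → (0.333,8.000)–(0.769,7.000)
cell (0,8): code 1000 → (1.000,8.782)–(0.333,8.000)
cell (1,6): code 0110 → (1.000,6.773)–(2.000,6.955)
cell (1,8): code 1001 → (2.000,8.550)–(1.000,8.782)
cell (2,6): code 0010 → (2.000,6.955)–(2.039,7.000)
cell (2,7): code 0011 → (2.039,7.000)–(2.424,8.000)
cell (2,8): code 0001 → (2.424,8.000)–(2.000,8.550)
total: 8 segments, chained into 1 closed loop(s), length Σ = 6.311007

segments=8 loops=1 length=6.311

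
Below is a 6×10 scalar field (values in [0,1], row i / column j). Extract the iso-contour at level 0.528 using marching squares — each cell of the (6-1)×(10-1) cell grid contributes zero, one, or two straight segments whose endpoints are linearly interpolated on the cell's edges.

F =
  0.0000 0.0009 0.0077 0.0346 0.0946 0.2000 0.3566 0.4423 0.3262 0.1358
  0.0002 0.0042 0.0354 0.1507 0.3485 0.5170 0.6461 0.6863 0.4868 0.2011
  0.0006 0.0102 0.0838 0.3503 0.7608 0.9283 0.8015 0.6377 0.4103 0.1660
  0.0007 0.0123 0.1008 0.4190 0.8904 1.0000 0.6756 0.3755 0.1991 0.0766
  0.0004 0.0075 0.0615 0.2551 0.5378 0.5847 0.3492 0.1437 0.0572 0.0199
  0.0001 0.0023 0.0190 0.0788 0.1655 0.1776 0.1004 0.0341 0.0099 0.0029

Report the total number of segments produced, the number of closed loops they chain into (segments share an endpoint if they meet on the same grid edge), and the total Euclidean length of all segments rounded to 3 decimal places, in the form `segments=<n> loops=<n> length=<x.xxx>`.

segments=16 loops=1 length=12.676

cell (0,5): code 0100 → (0.592,6.000)–(1.000,5.085)
cell (0,6): code 1100 → (0.351,7.000)–(0.592,6.000)
cell (0,7): code 1000 → (1.000,7.793)–(0.351,7.000)
cell (1,3): code 0100 → (1.435,4.000)–(2.000,3.433)
cell (1,4): code 1100 → (1.027,5.000)–(1.435,4.000)
cell (1,5): code 1110 → (1.000,5.085)–(1.027,5.000)
cell (1,7): code 1001 → (2.000,7.482)–(1.000,7.793)
cell (2,3): code 0110 → (2.000,3.433)–(3.000,3.231)
cell (2,6): code 1011 → (3.000,6.492)–(2.418,7.000)
cell (2,7): code 0001 → (2.418,7.000)–(2.000,7.482)
cell (3,3): code 0110 → (3.000,3.231)–(4.000,3.965)
cell (3,5): code 1011 → (4.000,5.241)–(3.452,6.000)
cell (3,6): code 0001 → (3.452,6.000)–(3.000,6.492)
cell (4,3): code 0010 → (4.000,3.965)–(4.026,4.000)
cell (4,4): code 0011 → (4.026,4.000)–(4.139,5.000)
cell (4,5): code 0001 → (4.139,5.000)–(4.000,5.241)
total: 16 segments, chained into 1 closed loop(s), length Σ = 12.676225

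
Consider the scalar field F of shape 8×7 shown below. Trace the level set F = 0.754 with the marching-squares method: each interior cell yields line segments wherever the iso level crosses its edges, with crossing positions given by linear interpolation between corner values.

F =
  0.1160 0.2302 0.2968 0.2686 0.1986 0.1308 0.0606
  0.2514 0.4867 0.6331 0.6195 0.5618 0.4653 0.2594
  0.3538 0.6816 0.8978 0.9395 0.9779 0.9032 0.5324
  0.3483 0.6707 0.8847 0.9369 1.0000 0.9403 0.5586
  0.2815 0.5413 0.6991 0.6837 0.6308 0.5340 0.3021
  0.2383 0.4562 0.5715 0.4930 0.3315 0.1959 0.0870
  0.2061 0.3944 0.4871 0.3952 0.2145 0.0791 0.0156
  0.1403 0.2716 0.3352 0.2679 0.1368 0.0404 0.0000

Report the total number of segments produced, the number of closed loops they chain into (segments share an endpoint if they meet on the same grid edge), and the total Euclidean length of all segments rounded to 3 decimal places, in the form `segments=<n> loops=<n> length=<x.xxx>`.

cell (1,1): code 0100 → (1.457,2.000)–(2.000,1.335)
cell (1,2): code 1100 → (1.420,3.000)–(1.457,2.000)
cell (1,3): code 1100 → (1.462,4.000)–(1.420,3.000)
cell (1,4): code 1100 → (1.659,5.000)–(1.462,4.000)
cell (1,5): code 1000 → (2.000,5.402)–(1.659,5.000)
cell (2,1): code 0110 → (2.000,1.335)–(3.000,1.389)
cell (2,5): code 1001 → (3.000,5.488)–(2.000,5.402)
cell (3,1): code 0010 → (3.000,1.389)–(3.704,2.000)
cell (3,2): code 0011 → (3.704,2.000)–(3.722,3.000)
cell (3,3): code 0011 → (3.722,3.000)–(3.666,4.000)
cell (3,4): code 0011 → (3.666,4.000)–(3.459,5.000)
cell (3,5): code 0001 → (3.459,5.000)–(3.000,5.488)
total: 12 segments, chained into 1 closed loop(s), length Σ = 11.036929

segments=12 loops=1 length=11.037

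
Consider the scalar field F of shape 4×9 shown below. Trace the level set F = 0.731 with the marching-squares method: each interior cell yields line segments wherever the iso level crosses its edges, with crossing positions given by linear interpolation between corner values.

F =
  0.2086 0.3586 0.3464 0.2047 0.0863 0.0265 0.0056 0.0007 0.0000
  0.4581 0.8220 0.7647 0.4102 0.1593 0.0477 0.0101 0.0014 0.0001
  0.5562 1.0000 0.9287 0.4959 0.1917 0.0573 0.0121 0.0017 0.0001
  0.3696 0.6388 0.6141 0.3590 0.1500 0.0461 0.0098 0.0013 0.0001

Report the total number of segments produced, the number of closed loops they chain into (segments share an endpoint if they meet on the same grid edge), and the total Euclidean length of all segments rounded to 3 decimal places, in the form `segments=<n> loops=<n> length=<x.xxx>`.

cell (0,0): code 0100 → (0.804,1.000)–(1.000,0.750)
cell (0,1): code 1100 → (0.919,2.000)–(0.804,1.000)
cell (0,2): code 1000 → (1.000,2.095)–(0.919,2.000)
cell (1,0): code 0110 → (1.000,0.750)–(2.000,0.394)
cell (1,2): code 1001 → (2.000,2.457)–(1.000,2.095)
cell (2,0): code 0010 → (2.000,0.394)–(2.745,1.000)
cell (2,1): code 0011 → (2.745,1.000)–(2.628,2.000)
cell (2,2): code 0001 → (2.628,2.000)–(2.000,2.457)
total: 8 segments, chained into 1 closed loop(s), length Σ = 6.318026

segments=8 loops=1 length=6.318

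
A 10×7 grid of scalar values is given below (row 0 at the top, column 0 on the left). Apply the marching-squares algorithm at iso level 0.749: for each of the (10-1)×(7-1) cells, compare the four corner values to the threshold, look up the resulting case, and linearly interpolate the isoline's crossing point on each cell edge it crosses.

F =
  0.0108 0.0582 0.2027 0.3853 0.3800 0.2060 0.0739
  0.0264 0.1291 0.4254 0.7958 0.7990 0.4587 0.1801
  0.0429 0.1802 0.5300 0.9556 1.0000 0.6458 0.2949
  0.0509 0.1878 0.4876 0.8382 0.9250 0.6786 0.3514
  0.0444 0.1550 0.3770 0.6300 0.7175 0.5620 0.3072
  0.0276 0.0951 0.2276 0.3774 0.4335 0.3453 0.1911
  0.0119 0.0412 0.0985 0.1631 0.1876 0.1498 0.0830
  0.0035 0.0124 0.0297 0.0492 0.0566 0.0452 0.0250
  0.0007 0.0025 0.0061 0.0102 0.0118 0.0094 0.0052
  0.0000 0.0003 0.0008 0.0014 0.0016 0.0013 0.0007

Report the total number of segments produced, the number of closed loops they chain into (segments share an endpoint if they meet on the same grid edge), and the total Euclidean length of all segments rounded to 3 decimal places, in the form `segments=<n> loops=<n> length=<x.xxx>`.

segments=10 loops=1 length=8.287

cell (0,2): code 0100 → (0.886,3.000)–(1.000,2.874)
cell (0,3): code 1100 → (0.881,4.000)–(0.886,3.000)
cell (0,4): code 1000 → (1.000,4.147)–(0.881,4.000)
cell (1,2): code 0110 → (1.000,2.874)–(2.000,2.515)
cell (1,4): code 1001 → (2.000,4.709)–(1.000,4.147)
cell (2,2): code 0110 → (2.000,2.515)–(3.000,2.746)
cell (2,4): code 1001 → (3.000,4.714)–(2.000,4.709)
cell (3,2): code 0010 → (3.000,2.746)–(3.428,3.000)
cell (3,3): code 0011 → (3.428,3.000)–(3.848,4.000)
cell (3,4): code 0001 → (3.848,4.000)–(3.000,4.714)
total: 10 segments, chained into 1 closed loop(s), length Σ = 8.287007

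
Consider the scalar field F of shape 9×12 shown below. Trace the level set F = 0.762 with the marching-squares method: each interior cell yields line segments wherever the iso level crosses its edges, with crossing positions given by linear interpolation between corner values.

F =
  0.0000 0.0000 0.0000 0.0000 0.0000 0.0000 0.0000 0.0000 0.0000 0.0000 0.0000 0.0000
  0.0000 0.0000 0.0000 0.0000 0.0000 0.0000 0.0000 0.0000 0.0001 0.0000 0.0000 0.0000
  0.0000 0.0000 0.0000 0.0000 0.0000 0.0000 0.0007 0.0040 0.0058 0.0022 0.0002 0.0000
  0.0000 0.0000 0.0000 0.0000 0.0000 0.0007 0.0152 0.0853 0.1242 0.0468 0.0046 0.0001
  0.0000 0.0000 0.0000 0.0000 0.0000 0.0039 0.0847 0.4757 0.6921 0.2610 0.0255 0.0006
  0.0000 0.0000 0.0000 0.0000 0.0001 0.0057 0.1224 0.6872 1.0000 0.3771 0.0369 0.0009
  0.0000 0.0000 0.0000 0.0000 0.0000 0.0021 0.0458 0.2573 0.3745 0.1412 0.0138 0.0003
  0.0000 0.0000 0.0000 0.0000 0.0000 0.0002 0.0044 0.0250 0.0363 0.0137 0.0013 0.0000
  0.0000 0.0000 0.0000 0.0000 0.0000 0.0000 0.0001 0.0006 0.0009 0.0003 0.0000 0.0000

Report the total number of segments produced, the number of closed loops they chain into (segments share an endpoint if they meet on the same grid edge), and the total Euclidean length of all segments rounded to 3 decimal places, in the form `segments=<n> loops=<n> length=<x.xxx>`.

cell (4,7): code 0100 → (4.227,8.000)–(5.000,7.239)
cell (4,8): code 1000 → (5.000,8.382)–(4.227,8.000)
cell (5,7): code 0010 → (5.000,7.239)–(5.380,8.000)
cell (5,8): code 0001 → (5.380,8.000)–(5.000,8.382)
total: 4 segments, chained into 1 closed loop(s), length Σ = 3.336814

segments=4 loops=1 length=3.337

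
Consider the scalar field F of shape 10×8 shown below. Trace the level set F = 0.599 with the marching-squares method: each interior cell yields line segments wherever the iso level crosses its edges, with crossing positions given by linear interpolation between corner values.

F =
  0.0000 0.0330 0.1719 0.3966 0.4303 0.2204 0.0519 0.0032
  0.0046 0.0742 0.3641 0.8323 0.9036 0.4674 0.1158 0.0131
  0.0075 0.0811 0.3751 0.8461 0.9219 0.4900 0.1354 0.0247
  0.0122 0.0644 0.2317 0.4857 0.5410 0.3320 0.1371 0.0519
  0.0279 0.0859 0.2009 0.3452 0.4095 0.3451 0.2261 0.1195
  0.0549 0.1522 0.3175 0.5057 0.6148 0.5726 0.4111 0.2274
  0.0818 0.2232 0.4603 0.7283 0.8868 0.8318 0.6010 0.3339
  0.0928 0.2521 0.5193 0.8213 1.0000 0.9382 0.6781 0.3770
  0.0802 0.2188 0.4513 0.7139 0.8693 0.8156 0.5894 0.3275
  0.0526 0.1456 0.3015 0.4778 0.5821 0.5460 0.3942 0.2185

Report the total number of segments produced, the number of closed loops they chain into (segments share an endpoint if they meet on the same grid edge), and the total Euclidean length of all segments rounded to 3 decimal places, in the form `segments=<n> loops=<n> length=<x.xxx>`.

segments=24 loops=2 length=20.098

cell (0,2): code 0100 → (0.465,3.000)–(1.000,2.502)
cell (0,3): code 1100 → (0.356,4.000)–(0.465,3.000)
cell (0,4): code 1000 → (1.000,4.698)–(0.356,4.000)
cell (1,2): code 0110 → (1.000,2.502)–(2.000,2.475)
cell (1,4): code 1001 → (2.000,4.748)–(1.000,4.698)
cell (2,2): code 0010 → (2.000,2.475)–(2.686,3.000)
cell (2,3): code 0011 → (2.686,3.000)–(2.848,4.000)
cell (2,4): code 0001 → (2.848,4.000)–(2.000,4.748)
cell (4,3): code 0100 → (4.923,4.000)–(5.000,3.855)
cell (4,4): code 1000 → (5.000,4.374)–(4.923,4.000)
cell (5,2): code 0100 → (5.419,3.000)–(6.000,2.518)
cell (5,3): code 1110 → (5.000,3.855)–(5.419,3.000)
cell (5,4): code 1101 → (5.102,5.000)–(5.000,4.374)
cell (5,5): code 1100 → (5.989,6.000)–(5.102,5.000)
cell (5,6): code 1000 → (6.000,6.007)–(5.989,6.000)
cell (6,2): code 0110 → (6.000,2.518)–(7.000,2.264)
cell (6,6): code 1001 → (7.000,6.263)–(6.000,6.007)
cell (7,2): code 0110 → (7.000,2.264)–(8.000,2.562)
cell (7,5): code 1011 → (8.000,5.958)–(7.892,6.000)
cell (7,6): code 0001 → (7.892,6.000)–(7.000,6.263)
cell (8,2): code 0010 → (8.000,2.562)–(8.487,3.000)
cell (8,3): code 0011 → (8.487,3.000)–(8.941,4.000)
cell (8,4): code 0011 → (8.941,4.000)–(8.803,5.000)
cell (8,5): code 0001 → (8.803,5.000)–(8.000,5.958)
total: 24 segments, chained into 2 closed loop(s), length Σ = 20.098225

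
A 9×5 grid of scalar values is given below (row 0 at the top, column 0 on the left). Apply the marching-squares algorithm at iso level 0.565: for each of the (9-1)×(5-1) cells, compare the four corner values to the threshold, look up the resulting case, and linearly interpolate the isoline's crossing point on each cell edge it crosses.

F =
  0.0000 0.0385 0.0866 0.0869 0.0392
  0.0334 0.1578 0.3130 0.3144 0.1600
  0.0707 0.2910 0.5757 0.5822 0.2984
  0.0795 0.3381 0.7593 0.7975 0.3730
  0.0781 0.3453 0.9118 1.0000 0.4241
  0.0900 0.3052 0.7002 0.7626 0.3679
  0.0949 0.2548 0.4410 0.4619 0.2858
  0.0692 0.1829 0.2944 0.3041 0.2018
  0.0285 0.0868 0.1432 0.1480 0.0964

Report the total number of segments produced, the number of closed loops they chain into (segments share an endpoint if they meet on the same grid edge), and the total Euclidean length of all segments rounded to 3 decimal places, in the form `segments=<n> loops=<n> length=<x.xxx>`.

segments=12 loops=1 length=9.902

cell (1,1): code 0100 → (1.959,2.000)–(2.000,1.962)
cell (1,2): code 1100 → (1.936,3.000)–(1.959,2.000)
cell (1,3): code 1000 → (2.000,3.061)–(1.936,3.000)
cell (2,1): code 0110 → (2.000,1.962)–(3.000,1.539)
cell (2,3): code 1001 → (3.000,3.548)–(2.000,3.061)
cell (3,1): code 0110 → (3.000,1.539)–(4.000,1.388)
cell (3,3): code 1001 → (4.000,3.755)–(3.000,3.548)
cell (4,1): code 0110 → (4.000,1.388)–(5.000,1.658)
cell (4,3): code 1001 → (5.000,3.501)–(4.000,3.755)
cell (5,1): code 0010 → (5.000,1.658)–(5.522,2.000)
cell (5,2): code 0011 → (5.522,2.000)–(5.657,3.000)
cell (5,3): code 0001 → (5.657,3.000)–(5.000,3.501)
total: 12 segments, chained into 1 closed loop(s), length Σ = 9.901884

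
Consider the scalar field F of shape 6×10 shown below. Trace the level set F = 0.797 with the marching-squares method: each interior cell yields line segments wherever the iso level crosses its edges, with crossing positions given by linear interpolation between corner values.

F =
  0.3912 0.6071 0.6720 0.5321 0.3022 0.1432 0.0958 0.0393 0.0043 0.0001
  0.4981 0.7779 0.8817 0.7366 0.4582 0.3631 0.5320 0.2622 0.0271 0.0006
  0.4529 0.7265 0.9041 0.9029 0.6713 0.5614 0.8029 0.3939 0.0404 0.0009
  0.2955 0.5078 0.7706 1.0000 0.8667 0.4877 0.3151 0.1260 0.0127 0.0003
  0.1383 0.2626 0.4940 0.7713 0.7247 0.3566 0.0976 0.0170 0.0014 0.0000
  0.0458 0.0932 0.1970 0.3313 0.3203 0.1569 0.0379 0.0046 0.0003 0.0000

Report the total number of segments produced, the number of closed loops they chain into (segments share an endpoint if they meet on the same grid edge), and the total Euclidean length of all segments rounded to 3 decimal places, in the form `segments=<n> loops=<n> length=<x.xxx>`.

segments=16 loops=2 length=9.413

cell (0,1): code 0100 → (0.596,2.000)–(1.000,1.184)
cell (0,2): code 1000 → (1.000,2.584)–(0.596,2.000)
cell (1,1): code 0110 → (1.000,1.184)–(2.000,1.397)
cell (1,2): code 1101 → (1.363,3.000)–(1.000,2.584)
cell (1,3): code 1000 → (2.000,3.457)–(1.363,3.000)
cell (1,5): code 0100 → (1.978,6.000)–(2.000,5.976)
cell (1,6): code 1000 → (2.000,6.014)–(1.978,6.000)
cell (2,1): code 0010 → (2.000,1.397)–(2.802,2.000)
cell (2,2): code 0111 → (2.802,2.000)–(3.000,2.115)
cell (2,3): code 1101 → (2.643,4.000)–(2.000,3.457)
cell (2,4): code 1000 → (3.000,4.184)–(2.643,4.000)
cell (2,5): code 0010 → (2.000,5.976)–(2.012,6.000)
cell (2,6): code 0001 → (2.012,6.000)–(2.000,6.014)
cell (3,2): code 0010 → (3.000,2.115)–(3.888,3.000)
cell (3,3): code 0011 → (3.888,3.000)–(3.491,4.000)
cell (3,4): code 0001 → (3.491,4.000)–(3.000,4.184)
total: 16 segments, chained into 2 closed loop(s), length Σ = 9.412901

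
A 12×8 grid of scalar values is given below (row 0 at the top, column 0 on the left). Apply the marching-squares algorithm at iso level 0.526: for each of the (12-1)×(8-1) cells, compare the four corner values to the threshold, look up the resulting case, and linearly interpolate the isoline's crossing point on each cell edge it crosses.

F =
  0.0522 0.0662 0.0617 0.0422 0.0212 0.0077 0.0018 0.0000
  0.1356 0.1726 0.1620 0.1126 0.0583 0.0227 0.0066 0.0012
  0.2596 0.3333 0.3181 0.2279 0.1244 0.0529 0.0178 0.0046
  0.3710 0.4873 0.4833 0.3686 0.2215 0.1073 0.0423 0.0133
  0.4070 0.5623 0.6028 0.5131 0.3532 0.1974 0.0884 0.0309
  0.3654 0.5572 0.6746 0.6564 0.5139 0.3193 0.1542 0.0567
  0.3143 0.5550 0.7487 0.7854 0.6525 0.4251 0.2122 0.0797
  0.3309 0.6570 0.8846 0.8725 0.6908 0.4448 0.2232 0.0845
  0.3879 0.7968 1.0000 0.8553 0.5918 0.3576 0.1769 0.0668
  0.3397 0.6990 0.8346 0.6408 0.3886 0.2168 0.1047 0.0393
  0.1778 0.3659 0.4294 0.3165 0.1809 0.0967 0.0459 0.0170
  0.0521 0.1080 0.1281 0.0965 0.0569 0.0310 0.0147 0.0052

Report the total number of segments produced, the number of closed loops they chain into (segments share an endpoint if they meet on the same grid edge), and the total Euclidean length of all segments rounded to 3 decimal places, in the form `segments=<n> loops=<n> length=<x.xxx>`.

segments=20 loops=1 length=17.133

cell (3,0): code 0100 → (3.516,1.000)–(4.000,0.766)
cell (3,1): code 1100 → (3.357,2.000)–(3.516,1.000)
cell (3,2): code 1000 → (4.000,2.856)–(3.357,2.000)
cell (4,0): code 0110 → (4.000,0.766)–(5.000,0.837)
cell (4,2): code 1101 → (4.090,3.000)–(4.000,2.856)
cell (4,3): code 1000 → (5.000,3.915)–(4.090,3.000)
cell (5,0): code 0110 → (5.000,0.837)–(6.000,0.880)
cell (5,3): code 1101 → (5.087,4.000)–(5.000,3.915)
cell (5,4): code 1000 → (6.000,4.556)–(5.087,4.000)
cell (6,0): code 0110 → (6.000,0.880)–(7.000,0.598)
cell (6,4): code 1001 → (7.000,4.670)–(6.000,4.556)
cell (7,0): code 0110 → (7.000,0.598)–(8.000,0.338)
cell (7,4): code 1001 → (8.000,4.281)–(7.000,4.670)
cell (8,0): code 0110 → (8.000,0.338)–(9.000,0.519)
cell (8,3): code 1011 → (9.000,3.455)–(8.324,4.000)
cell (8,4): code 0001 → (8.324,4.000)–(8.000,4.281)
cell (9,0): code 0010 → (9.000,0.519)–(9.519,1.000)
cell (9,1): code 0011 → (9.519,1.000)–(9.762,2.000)
cell (9,2): code 0011 → (9.762,2.000)–(9.354,3.000)
cell (9,3): code 0001 → (9.354,3.000)–(9.000,3.455)
total: 20 segments, chained into 1 closed loop(s), length Σ = 17.133332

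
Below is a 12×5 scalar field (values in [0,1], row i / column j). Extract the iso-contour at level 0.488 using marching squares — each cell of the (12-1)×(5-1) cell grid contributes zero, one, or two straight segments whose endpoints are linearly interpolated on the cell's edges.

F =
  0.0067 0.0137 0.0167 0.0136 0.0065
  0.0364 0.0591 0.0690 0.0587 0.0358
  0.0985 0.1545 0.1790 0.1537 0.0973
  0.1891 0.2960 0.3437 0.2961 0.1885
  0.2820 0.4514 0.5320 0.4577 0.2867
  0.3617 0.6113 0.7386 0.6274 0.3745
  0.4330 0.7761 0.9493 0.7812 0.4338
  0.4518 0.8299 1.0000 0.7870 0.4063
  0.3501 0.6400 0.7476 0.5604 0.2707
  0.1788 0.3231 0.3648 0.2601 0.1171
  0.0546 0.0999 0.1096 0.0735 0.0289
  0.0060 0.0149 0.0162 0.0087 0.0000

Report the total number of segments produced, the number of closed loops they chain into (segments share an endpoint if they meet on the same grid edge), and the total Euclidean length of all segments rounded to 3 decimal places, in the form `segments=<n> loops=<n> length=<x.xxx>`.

cell (3,1): code 0100 → (3.766,2.000)–(4.000,1.454)
cell (3,2): code 1000 → (4.000,2.592)–(3.766,2.000)
cell (4,0): code 0100 → (4.229,1.000)–(5.000,0.506)
cell (4,1): code 1110 → (4.000,1.454)–(4.229,1.000)
cell (4,2): code 1101 → (4.179,3.000)–(4.000,2.592)
cell (4,3): code 1000 → (5.000,3.551)–(4.179,3.000)
cell (5,0): code 0110 → (5.000,0.506)–(6.000,0.160)
cell (5,3): code 1001 → (6.000,3.844)–(5.000,3.551)
cell (6,0): code 0110 → (6.000,0.160)–(7.000,0.096)
cell (6,3): code 1001 → (7.000,3.785)–(6.000,3.844)
cell (7,0): code 0110 → (7.000,0.096)–(8.000,0.476)
cell (7,3): code 1001 → (8.000,3.250)–(7.000,3.785)
cell (8,0): code 0010 → (8.000,0.476)–(8.480,1.000)
cell (8,1): code 0011 → (8.480,1.000)–(8.678,2.000)
cell (8,2): code 0011 → (8.678,2.000)–(8.241,3.000)
cell (8,3): code 0001 → (8.241,3.000)–(8.000,3.250)
total: 16 segments, chained into 1 closed loop(s), length Σ = 13.565813

segments=16 loops=1 length=13.566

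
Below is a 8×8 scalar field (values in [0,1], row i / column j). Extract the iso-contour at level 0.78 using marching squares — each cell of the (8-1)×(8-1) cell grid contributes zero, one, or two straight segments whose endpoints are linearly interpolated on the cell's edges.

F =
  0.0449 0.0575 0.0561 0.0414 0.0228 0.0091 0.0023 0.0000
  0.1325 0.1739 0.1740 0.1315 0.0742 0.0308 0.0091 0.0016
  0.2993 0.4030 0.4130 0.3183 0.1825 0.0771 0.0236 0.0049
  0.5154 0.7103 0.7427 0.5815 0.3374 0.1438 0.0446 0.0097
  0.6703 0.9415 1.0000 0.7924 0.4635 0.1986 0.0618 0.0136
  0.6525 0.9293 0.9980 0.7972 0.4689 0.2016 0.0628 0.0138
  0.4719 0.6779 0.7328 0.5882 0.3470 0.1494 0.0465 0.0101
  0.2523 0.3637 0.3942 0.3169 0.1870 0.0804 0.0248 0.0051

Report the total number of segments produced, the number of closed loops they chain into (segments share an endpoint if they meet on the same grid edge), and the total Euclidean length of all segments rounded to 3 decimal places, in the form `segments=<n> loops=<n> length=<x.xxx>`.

segments=10 loops=1 length=8.449

cell (3,0): code 0100 → (3.301,1.000)–(4.000,0.404)
cell (3,1): code 1100 → (3.145,2.000)–(3.301,1.000)
cell (3,2): code 1100 → (3.941,3.000)–(3.145,2.000)
cell (3,3): code 1000 → (4.000,3.038)–(3.941,3.000)
cell (4,0): code 0110 → (4.000,0.404)–(5.000,0.461)
cell (4,3): code 1001 → (5.000,3.052)–(4.000,3.038)
cell (5,0): code 0010 → (5.000,0.461)–(5.594,1.000)
cell (5,1): code 0011 → (5.594,1.000)–(5.822,2.000)
cell (5,2): code 0011 → (5.822,2.000)–(5.082,3.000)
cell (5,3): code 0001 → (5.082,3.000)–(5.000,3.052)
total: 10 segments, chained into 1 closed loop(s), length Σ = 8.449262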